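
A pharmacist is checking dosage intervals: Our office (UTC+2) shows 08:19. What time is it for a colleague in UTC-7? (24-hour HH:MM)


Local time: 08:19 at UTC+2 (offset 2h)
Target zone: UTC-7 (offset -7h)
Difference: -7 - (2) = -9 hours
Calculation: 8 + (-9) = -1
Wraparound: (-1) mod 24 = 23
Result: 23:19

23:19


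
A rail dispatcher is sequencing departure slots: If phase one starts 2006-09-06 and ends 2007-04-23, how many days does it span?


Start date: 2006-09-06
End date: 2007-04-23
Sep 2006: +25 days
Oct 2006: +31 days
Nov 2006: +30 days
... (5 more months)
Total: 229 days

229


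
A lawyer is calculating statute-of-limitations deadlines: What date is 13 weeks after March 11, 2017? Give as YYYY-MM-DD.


Start: 2017-03-11
Weeks to add: 13
Convert to days: 13 x 7 = 91 days
Add 91 days to 2017-03-11
Result: 2017-06-10

2017-06-10


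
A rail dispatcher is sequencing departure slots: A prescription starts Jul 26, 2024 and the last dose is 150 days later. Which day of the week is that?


Start: 2024-07-26 (Friday)
Step 1 - find target date: add 150 days
  2024-07-26 + 150 days = 2024-12-23
Step 2 - day of week:
  150 mod 7 = 3
  Friday + 3 days -> Monday
Result: Monday (2024-12-23)

Monday


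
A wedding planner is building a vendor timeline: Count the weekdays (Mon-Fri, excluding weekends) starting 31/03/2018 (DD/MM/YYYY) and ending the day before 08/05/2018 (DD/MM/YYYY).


Start: 2018-03-31 (Saturday)
End (exclusive): 2018-05-08 (Tuesday)
Total calendar days: 38
Full weeks: 38 // 7 = 5 -> 25 weekdays
Remaining 3 days starting on Saturday:
  Sat(-), Sun(-), Mon(w) -> 1 weekdays
Total business days: 25 + 1 = 26

26


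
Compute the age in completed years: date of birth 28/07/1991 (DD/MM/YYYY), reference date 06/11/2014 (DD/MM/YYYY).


Birth: 1991-07-28
Reference: 2014-11-06
Year difference: 2014 - 1991 = 23
Has birthday (07-28) occurred by 11-06? Yes
Age in full years: 23

23


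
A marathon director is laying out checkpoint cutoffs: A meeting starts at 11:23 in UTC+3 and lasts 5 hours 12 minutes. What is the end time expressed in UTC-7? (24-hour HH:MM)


Start: 11:23 in UTC+3
Step 1 - add duration:
  minutes: 23 + 12 = 35
  hours: 11 + 5 + 0 = 16
  end in UTC+3: 16:35
Step 2 - convert UTC+3 -> UTC-7:
  offset difference: -7 - (3) = -10 hours
  16 + (-10) = 6 -> mod 24 = 6
Result: 06:35 in UTC-7

06:35


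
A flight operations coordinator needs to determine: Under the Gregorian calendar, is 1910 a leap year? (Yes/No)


Year: 1910
Divisible by 4? 1910 / 4 = 477.5 -> No
Not divisible by 4, so NOT a leap year

No


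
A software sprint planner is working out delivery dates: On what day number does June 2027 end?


Month: June
Year: 2027
June is a 30-day month
Total: 30 days

30


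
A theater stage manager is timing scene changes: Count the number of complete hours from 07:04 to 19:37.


Start: 07:04
End: 19:37
Hour difference: 19 - 7 = 12 hours
Minute difference: 37 - 4 = 33 minutes
Total minutes: 753
Complete hours: 753 / 60 = 12 (remainder 33)

12


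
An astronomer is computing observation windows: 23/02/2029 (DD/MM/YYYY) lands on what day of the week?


Date: 2029-02-23
January 1, 2029 is a Monday
Day of year: 54
Offset from Jan 1: 53 days
53 mod 7 = 4
Result: Friday

Friday


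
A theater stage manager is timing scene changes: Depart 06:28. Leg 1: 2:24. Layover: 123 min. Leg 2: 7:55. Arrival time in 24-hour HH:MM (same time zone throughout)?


Depart: 06:28
Leg 1: +144 min -> 08:52
Layover: +123 min -> 10:55
Leg 2: +475 min -> 18:50
Total travel: 742 minutes = 12h 22m
Arrival: 18:50

18:50


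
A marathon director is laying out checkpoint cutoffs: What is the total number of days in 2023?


Year: 2023
Check leap year rules:
Divisible by 4? No
2023 is not a leap year
Days: 365

365


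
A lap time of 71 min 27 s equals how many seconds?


Minutes: 71
Seconds: 27
Convert minutes to seconds: 71 x 60 = 4260
Add remaining seconds: 4260 + 27 = 4287

4287


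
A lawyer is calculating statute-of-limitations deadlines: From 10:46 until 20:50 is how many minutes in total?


Start time: 10:46 = 646 minutes from midnight
End time: 20:50 = 1250 minutes from midnight
Difference: 1250 - 646 = 604 minutes
That is 10 hours and 4 minutes

604


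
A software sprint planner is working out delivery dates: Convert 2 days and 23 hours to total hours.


Days: 2
Extra hours: 23
Hours per day: 24
Days to hours: 2 x 24 = 48
Total: 48 + 23 = 71

71


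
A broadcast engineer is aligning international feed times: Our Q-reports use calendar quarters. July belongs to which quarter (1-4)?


Month: July (month 7)
Q1: January-March (months 1-3)
Q2: April-June (months 4-6)
Q3: July-September (months 7-9)
Q4: October-December (months 10-12)
Month 7 falls in Q3

3


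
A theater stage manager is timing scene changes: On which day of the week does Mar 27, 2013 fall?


Date: 2013-03-27
January 1, 2013 is a Tuesday
Day of year: 86
Offset from Jan 1: 85 days
85 mod 7 = 1
Result: Wednesday

Wednesday


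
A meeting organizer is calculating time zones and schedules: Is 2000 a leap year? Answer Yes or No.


Year: 2000
Divisible by 4? 2000 / 4 = 500.0 -> Yes
Divisible by 100? 2000 / 100 = 20.0 -> Yes
Divisible by 400? 2000 / 400 = 5.0 -> Yes
Divisible by 400, so it IS a leap year

Yes


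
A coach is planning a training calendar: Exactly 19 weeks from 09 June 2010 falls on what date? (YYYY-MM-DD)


Start: 2010-06-09
Weeks to add: 19
Convert to days: 19 x 7 = 133 days
Add 133 days to 2010-06-09
Result: 2010-10-20

2010-10-20


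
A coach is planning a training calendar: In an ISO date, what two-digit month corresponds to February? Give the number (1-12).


Calendar month order:
1. January
2. February <--
3. March
February is month number 2

2


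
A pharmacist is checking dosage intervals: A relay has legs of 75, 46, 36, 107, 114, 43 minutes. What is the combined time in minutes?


Durations: 75, 46, 36, 107, 114, 43
Running sum: 75
+ 46 = 121
+ 36 = 157
+ 107 = 264
+ 114 = 378
+ 43 = 421
Total duration: 421 minutes
That is 7 hours and 1 minutes

421


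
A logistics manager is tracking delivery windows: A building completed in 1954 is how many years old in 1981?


Birth year: 1954
Current year: 1981
Age = current year - birth year
Age = 1981 - 1954 = 27

27


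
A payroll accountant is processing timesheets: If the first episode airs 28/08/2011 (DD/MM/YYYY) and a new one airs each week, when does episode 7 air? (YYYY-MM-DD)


First occurrence: 2011-08-28 (occurrence 1)
Each occurrence is 7 days after the previous.
Occurrence 7 is 6 weeks after the first.
6 weeks = 42 days
2011-08-28 + 42 days = 2011-10-09

2011-10-09


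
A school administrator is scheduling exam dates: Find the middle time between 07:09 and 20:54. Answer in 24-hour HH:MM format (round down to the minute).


Start time: 07:09 = 429 minutes from midnight
End time: 20:54 = 1254 minutes from midnight
Sum: 429 + 1254 = 1683
Midpoint: 1683 / 2 = 841 minutes
Convert: 841 / 60 = 14 hours, 1 minutes
Result: 14:01

14:01


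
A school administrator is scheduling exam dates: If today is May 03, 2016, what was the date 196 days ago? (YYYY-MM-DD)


Start: 2016-05-03
Subtracting 196 days
Days already passed in May: 3
After going back through May: 193 more days to subtract
April 2016: 30 days, 163 remaining
March 2016: 31 days, 132 remaining
February 2016: 29 days, 103 remaining
January 2016: 31 days, 72 remaining
Result: 2015-10-20

2015-10-20


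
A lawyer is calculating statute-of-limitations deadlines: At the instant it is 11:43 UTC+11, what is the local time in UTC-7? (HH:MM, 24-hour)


Local time: 11:43 at UTC+11 (offset 11h)
Target zone: UTC-7 (offset -7h)
Difference: -7 - (11) = -18 hours
Calculation: 11 + (-18) = -7
Wraparound: (-7) mod 24 = 17
Result: 17:43

17:43


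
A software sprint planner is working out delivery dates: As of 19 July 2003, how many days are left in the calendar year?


Start: July 19, 2003
End: December 31, 2003
Days left in July: 12
August: 31
September: 30
October: 31
November: 30
... plus remaining months
Sum of remaining months: 153
Total: 12 + 153 = 165

165


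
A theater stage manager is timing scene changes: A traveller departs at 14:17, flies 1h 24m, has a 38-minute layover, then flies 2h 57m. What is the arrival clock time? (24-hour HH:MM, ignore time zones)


Depart: 14:17
Leg 1: +84 min -> 15:41
Layover: +38 min -> 16:19
Leg 2: +177 min -> 19:16
Total travel: 299 minutes = 4h 59m
Arrival: 19:16

19:16


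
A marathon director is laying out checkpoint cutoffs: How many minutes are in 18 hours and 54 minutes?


Hours: 18
Minutes: 54
Convert hours to minutes: 18 x 60 = 1080
Add remaining minutes: 1080 + 54 = 1134

1134


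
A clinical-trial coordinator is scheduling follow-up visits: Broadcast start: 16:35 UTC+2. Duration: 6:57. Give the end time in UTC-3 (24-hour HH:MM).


Start: 16:35 in UTC+2
Step 1 - add duration:
  minutes: 35 + 57 = 92 (carry 1h)
  hours: 16 + 6 + 1 = 23
  end in UTC+2: 23:32
Step 2 - convert UTC+2 -> UTC-3:
  offset difference: -3 - (2) = -5 hours
  23 + (-5) = 18 -> mod 24 = 18
Result: 18:32 in UTC-3

18:32


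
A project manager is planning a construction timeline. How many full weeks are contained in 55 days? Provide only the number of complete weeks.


Total days: 55
Days per week: 7
Division: 55 / 7 = 7 remainder 6
Complete weeks: 7
Remaining days: 6

7


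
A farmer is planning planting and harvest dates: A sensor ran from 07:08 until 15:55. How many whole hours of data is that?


Start: 07:08
End: 15:55
Hour difference: 15 - 7 = 8 hours
Minute difference: 55 - 8 = 47 minutes
Total minutes: 527
Complete hours: 527 / 60 = 8 (remainder 47)

8


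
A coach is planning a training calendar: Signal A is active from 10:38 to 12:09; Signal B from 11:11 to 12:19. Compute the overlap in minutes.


Interval A: [638, 729] minutes from midnight
Interval B: [671, 739] minutes from midnight
Overlap start = max(638, 671) = 671
Overlap end = min(729, 739) = 729
Overlap = 729 - 671 = 58 minutes

58


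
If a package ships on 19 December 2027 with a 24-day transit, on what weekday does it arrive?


Start: 2027-12-19 (Sunday)
Step 1 - find target date: add 24 days
  2027-12-19 + 24 days = 2028-01-12
Step 2 - day of week:
  24 mod 7 = 3
  Sunday + 3 days -> Wednesday
Result: Wednesday (2028-01-12)

Wednesday


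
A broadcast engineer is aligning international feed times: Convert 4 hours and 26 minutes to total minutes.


Hours: 4
Extra minutes: 26
Minutes per hour: 60
Hours to minutes: 4 x 60 = 240
Total: 240 + 26 = 266

266


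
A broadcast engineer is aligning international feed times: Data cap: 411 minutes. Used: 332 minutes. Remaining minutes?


Total budget: 411 minutes
Time used: 332 minutes
Remaining: 411 - 332 = 79 minutes
Percent used: 80.8%
Percent remaining: 19.2%

79


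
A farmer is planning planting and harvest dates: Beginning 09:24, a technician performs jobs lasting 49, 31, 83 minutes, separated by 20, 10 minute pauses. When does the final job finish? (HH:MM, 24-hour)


Start: 09:24 = 564 min from midnight
  after task 1 (49 min): 10:13
  after break (20 min): 10:33
  after task 2 (31 min): 11:04
  after break (10 min): 11:14
  after task 3 (83 min): 12:37
Total elapsed: 193 minutes
End time: 12:37

12:37


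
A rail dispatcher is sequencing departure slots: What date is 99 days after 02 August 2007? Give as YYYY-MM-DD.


Start: 2007-08-02
Adding 99 days
Days remaining in August: 29
After August: 70 days still to add
September 2007: 30 days, 40 remaining
October 2007: 31 days, 9 remaining
November 2007 has 30 days, need 9
Result: 2007-11-09

2007-11-09


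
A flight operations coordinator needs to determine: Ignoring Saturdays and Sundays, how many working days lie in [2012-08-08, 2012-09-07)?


Start: 2012-08-08 (Wednesday)
End (exclusive): 2012-09-07 (Friday)
Total calendar days: 30
Full weeks: 30 // 7 = 4 -> 20 weekdays
Remaining 2 days starting on Wednesday:
  Wed(w), Thu(w) -> 2 weekdays
Total business days: 20 + 2 = 22

22


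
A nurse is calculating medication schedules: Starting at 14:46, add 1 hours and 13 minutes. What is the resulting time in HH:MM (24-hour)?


Start time: 14:46
Adding: 1 hours 13 minutes
Minutes: 46 + 13 = 59
Hours: 14 + 1 + 0 = 15
Result: 15:59

15:59


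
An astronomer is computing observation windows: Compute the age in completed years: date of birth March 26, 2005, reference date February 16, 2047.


Birth: 2005-03-26
Reference: 2047-02-16
Year difference: 2047 - 2005 = 42
Has birthday (03-26) occurred by 02-16? No
Birthday not yet reached this year -> subtract 1
Age in full years: 41

41


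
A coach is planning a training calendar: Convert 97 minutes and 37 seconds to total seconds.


Minutes: 97
Extra seconds: 37
Seconds per minute: 60
Minutes to seconds: 97 x 60 = 5820
Total: 5820 + 37 = 5857

5857


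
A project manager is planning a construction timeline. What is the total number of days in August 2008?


Month: August
Year: 2008
August is a 31-day month
Total: 31 days

31


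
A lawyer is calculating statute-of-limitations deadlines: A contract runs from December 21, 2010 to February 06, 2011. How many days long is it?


Start date: 2010-12-21
End date: 2011-02-06
Dec 2010: +11 days
Jan 2011: +31 days
Feb 2011: +5 days
Total: 47 days

47


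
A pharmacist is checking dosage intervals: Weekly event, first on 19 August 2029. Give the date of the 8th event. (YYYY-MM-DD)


First occurrence: 2029-08-19 (occurrence 1)
Each occurrence is 7 days after the previous.
Occurrence 8 is 7 weeks after the first.
7 weeks = 49 days
2029-08-19 + 49 days = 2029-10-07

2029-10-07


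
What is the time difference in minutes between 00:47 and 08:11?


Start time: 00:47 = 47 minutes from midnight
End time: 08:11 = 491 minutes from midnight
Difference: 491 - 47 = 444 minutes
That is 7 hours and 24 minutes

444


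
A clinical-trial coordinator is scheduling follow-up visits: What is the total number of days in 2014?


Year: 2014
Check leap year rules:
Divisible by 4? No
2014 is not a leap year
Days: 365

365


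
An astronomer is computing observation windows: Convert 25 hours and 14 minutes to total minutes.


Hours: 25
Extra minutes: 14
Minutes per hour: 60
Hours to minutes: 25 x 60 = 1500
Total: 1500 + 14 = 1514

1514


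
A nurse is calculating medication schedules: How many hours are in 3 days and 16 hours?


Days: 3
Extra hours: 16
Hours per day: 24
Days to hours: 3 x 24 = 72
Total: 72 + 16 = 88

88


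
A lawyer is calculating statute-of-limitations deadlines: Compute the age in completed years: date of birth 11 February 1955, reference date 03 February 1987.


Birth: 1955-02-11
Reference: 1987-02-03
Year difference: 1987 - 1955 = 32
Has birthday (02-11) occurred by 02-03? No
Birthday not yet reached this year -> subtract 1
Age in full years: 31

31


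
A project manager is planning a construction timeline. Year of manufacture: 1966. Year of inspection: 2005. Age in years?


Birth year: 1966
Current year: 2005
Age = current year - birth year
Age = 2005 - 1966 = 39

39


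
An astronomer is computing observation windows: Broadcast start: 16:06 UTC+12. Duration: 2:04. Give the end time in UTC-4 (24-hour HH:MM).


Start: 16:06 in UTC+12
Step 1 - add duration:
  minutes: 6 + 4 = 10
  hours: 16 + 2 + 0 = 18
  end in UTC+12: 18:10
Step 2 - convert UTC+12 -> UTC-4:
  offset difference: -4 - (12) = -16 hours
  18 + (-16) = 2 -> mod 24 = 2
Result: 02:10 in UTC-4

02:10


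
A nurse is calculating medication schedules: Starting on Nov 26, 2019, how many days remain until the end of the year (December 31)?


Start: November 26, 2019
End: December 31, 2019
Days left in November: 4
December: 31
Sum of remaining months: 31
Total: 4 + 31 = 35

35


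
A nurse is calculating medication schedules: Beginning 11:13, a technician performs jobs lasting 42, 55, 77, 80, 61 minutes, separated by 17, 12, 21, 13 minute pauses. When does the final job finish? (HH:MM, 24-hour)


Start: 11:13 = 673 min from midnight
  after task 1 (42 min): 11:55
  after break (17 min): 12:12
  after task 2 (55 min): 13:07
  after break (12 min): 13:19
  after task 3 (77 min): 14:36
  after break (21 min): 14:57
  after task 4 (80 min): 16:17
  after break (13 min): 16:30
  after task 5 (61 min): 17:31
Total elapsed: 378 minutes
End time: 17:31

17:31


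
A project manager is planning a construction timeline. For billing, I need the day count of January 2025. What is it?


Month: January
Year: 2025
January is a 31-day month
Total: 31 days

31


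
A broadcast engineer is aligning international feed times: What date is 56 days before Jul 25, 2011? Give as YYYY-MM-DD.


Start: 2011-07-25
Subtracting 56 days
Days already passed in July: 25
After going back through July: 31 more days to subtract
June 2011: 30 days, 1 remaining
May 2011 has 31 days, need 1
Result: 2011-05-30

2011-05-30


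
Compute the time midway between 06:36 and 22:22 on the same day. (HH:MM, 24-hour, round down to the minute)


Start time: 06:36 = 396 minutes from midnight
End time: 22:22 = 1342 minutes from midnight
Sum: 396 + 1342 = 1738
Midpoint: 1738 / 2 = 869 minutes
Convert: 869 / 60 = 14 hours, 29 minutes
Result: 14:29

14:29


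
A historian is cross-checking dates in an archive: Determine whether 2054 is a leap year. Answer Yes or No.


Year: 2054
Divisible by 4? 2054 / 4 = 513.5 -> No
Not divisible by 4, so NOT a leap year

No


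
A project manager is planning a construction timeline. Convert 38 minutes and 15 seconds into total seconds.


Minutes: 38
Seconds: 15
Convert minutes to seconds: 38 x 60 = 2280
Add remaining seconds: 2280 + 15 = 2295

2295


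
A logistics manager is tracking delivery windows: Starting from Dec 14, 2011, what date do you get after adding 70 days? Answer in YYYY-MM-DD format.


Start: 2011-12-14
Adding 70 days
Days remaining in December: 17
After December: 53 days still to add
January 2012: 31 days, 22 remaining
February 2012 has 29 days, need 22
Result: 2012-02-22

2012-02-22


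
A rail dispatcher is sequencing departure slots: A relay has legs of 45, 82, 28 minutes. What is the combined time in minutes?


Durations: 45, 82, 28
Running sum: 45
+ 82 = 127
+ 28 = 155
Total duration: 155 minutes
That is 2 hours and 35 minutes

155


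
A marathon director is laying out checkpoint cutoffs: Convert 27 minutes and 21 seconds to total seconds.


Minutes: 27
Extra seconds: 21
Seconds per minute: 60
Minutes to seconds: 27 x 60 = 1620
Total: 1620 + 21 = 1641

1641


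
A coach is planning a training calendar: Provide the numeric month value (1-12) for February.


Calendar month order:
1. January
2. February <--
3. March
February is month number 2

2


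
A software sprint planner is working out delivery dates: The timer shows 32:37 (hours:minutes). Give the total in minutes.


Hours: 32
Minutes: 37
Convert hours to minutes: 32 x 60 = 1920
Add remaining minutes: 1920 + 37 = 1957

1957


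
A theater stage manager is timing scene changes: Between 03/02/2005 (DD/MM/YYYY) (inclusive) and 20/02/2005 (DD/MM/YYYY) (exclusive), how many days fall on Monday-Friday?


Start: 2005-02-03 (Thursday)
End (exclusive): 2005-02-20 (Sunday)
Total calendar days: 17
Full weeks: 17 // 7 = 2 -> 10 weekdays
Remaining 3 days starting on Thursday:
  Thu(w), Fri(w), Sat(-) -> 2 weekdays
Total business days: 10 + 2 = 12

12


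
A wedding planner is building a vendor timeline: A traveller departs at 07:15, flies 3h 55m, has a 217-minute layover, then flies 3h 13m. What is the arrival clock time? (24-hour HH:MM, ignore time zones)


Depart: 07:15
Leg 1: +235 min -> 11:10
Layover: +217 min -> 14:47
Leg 2: +193 min -> 18:00
Total travel: 645 minutes = 10h 45m
Arrival: 18:00

18:00


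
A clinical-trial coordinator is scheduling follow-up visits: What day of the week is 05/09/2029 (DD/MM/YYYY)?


Date: 2029-09-05
January 1, 2029 is a Monday
Day of year: 248
Offset from Jan 1: 247 days
247 mod 7 = 2
Result: Wednesday

Wednesday


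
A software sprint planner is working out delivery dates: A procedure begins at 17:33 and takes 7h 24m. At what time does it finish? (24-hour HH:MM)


Start time: 17:33
Adding: 7 hours 24 minutes
Minutes: 33 + 24 = 57
Hours: 17 + 7 + 0 = 24
Hour wraparound: 24 mod 24 = 0
Result: 00:57

00:57


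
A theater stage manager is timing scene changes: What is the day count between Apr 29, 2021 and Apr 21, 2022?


Start date: 2021-04-29
End date: 2022-04-21
Apr 2021: +2 days
May 2021: +31 days
Jun 2021: +30 days
... (10 more months)
Total: 357 days

357


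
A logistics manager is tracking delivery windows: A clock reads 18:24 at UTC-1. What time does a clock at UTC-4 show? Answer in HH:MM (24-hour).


Local time: 18:24 at UTC-1 (offset -1h)
Target zone: UTC-4 (offset -4h)
Difference: -4 - (-1) = -3 hours
Calculation: 18 + (-3) = 15
Result: 15:24

15:24


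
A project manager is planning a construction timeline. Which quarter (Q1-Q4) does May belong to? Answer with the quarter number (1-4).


Month: May (month 5)
Q1: January-March (months 1-3)
Q2: April-June (months 4-6)
Q3: July-September (months 7-9)
Q4: October-December (months 10-12)
Month 5 falls in Q2

2


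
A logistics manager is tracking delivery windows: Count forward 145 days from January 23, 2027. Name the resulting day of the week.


Start: 2027-01-23 (Saturday)
Step 1 - find target date: add 145 days
  2027-01-23 + 145 days = 2027-06-17
Step 2 - day of week:
  145 mod 7 = 5
  Saturday + 5 days -> Thursday
Result: Thursday (2027-06-17)

Thursday


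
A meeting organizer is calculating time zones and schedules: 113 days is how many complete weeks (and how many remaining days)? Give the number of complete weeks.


Total days: 113
Days per week: 7
Division: 113 / 7 = 16 remainder 1
Complete weeks: 16
Remaining days: 1

16


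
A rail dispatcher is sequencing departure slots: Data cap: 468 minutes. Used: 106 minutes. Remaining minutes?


Total budget: 468 minutes
Time used: 106 minutes
Remaining: 468 - 106 = 362 minutes
Percent used: 22.6%
Percent remaining: 77.4%

362


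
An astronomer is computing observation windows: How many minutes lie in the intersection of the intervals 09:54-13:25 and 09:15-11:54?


Interval A: [594, 805] minutes from midnight
Interval B: [555, 714] minutes from midnight
Overlap start = max(594, 555) = 594
Overlap end = min(805, 714) = 714
Overlap = 714 - 594 = 120 minutes

120


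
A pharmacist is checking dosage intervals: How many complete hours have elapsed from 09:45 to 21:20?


Start: 09:45
End: 21:20
Hour difference: 21 - 9 = 12 hours
Minute difference: 20 - 45 = -25 minutes
Total minutes: 695
Complete hours: 695 / 60 = 11 (remainder 35)

11


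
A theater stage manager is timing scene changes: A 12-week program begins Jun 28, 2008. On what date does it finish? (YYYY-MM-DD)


Start: 2008-06-28
Weeks to add: 12
Convert to days: 12 x 7 = 84 days
Add 84 days to 2008-06-28
Result: 2008-09-20

2008-09-20


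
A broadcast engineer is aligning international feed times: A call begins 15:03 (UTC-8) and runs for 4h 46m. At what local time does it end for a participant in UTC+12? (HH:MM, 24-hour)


Start: 15:03 in UTC-8
Step 1 - add duration:
  minutes: 3 + 46 = 49
  hours: 15 + 4 + 0 = 19
  end in UTC-8: 19:49
Step 2 - convert UTC-8 -> UTC+12:
  offset difference: 12 - (-8) = 20 hours
  19 + (20) = 39 -> mod 24 = 15
Result: 15:49 in UTC+12

15:49


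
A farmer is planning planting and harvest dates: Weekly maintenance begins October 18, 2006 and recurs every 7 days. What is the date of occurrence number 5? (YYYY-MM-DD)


First occurrence: 2006-10-18 (occurrence 1)
Each occurrence is 7 days after the previous.
Occurrence 5 is 4 weeks after the first.
4 weeks = 28 days
2006-10-18 + 28 days = 2006-11-15

2006-11-15


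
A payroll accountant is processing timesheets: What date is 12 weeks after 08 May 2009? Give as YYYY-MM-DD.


Start: 2009-05-08
Weeks to add: 12
Convert to days: 12 x 7 = 84 days
Add 84 days to 2009-05-08
Result: 2009-07-31

2009-07-31


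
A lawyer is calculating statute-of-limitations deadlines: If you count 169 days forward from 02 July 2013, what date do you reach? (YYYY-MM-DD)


Start: 2013-07-02
Adding 169 days
Days remaining in July: 29
After July: 140 days still to add
August 2013: 31 days, 109 remaining
September 2013: 30 days, 79 remaining
October 2013: 31 days, 48 remaining
November 2013: 30 days, 18 remaining
Result: 2013-12-18

2013-12-18


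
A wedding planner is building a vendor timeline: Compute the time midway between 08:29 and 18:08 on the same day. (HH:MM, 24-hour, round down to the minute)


Start time: 08:29 = 509 minutes from midnight
End time: 18:08 = 1088 minutes from midnight
Sum: 509 + 1088 = 1597
Midpoint: 1597 / 2 = 798 minutes
Convert: 798 / 60 = 13 hours, 18 minutes
Result: 13:18

13:18


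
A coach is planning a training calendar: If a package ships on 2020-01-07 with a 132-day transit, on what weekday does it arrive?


Start: 2020-01-07 (Tuesday)
Step 1 - find target date: add 132 days
  2020-01-07 + 132 days = 2020-05-18
Step 2 - day of week:
  132 mod 7 = 6
  Tuesday + 6 days -> Monday
Result: Monday (2020-05-18)

Monday


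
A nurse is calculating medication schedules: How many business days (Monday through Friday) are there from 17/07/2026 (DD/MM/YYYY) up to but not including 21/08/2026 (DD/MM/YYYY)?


Start: 2026-07-17 (Friday)
End (exclusive): 2026-08-21 (Friday)
Total calendar days: 35
Full weeks: 35 // 7 = 5 -> 25 weekdays
Remaining 0 days starting on Friday:
Total business days: 25 + 0 = 25

25


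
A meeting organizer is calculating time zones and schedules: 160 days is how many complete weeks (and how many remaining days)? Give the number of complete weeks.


Total days: 160
Days per week: 7
Division: 160 / 7 = 22 remainder 6
Complete weeks: 22
Remaining days: 6

22


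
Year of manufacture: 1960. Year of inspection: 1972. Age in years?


Birth year: 1960
Current year: 1972
Age = current year - birth year
Age = 1972 - 1960 = 12

12


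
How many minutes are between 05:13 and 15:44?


Start time: 05:13 = 313 minutes from midnight
End time: 15:44 = 944 minutes from midnight
Difference: 944 - 313 = 631 minutes
That is 10 hours and 31 minutes

631


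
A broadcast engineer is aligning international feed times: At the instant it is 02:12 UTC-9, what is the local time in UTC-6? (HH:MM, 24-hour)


Local time: 02:12 at UTC-9 (offset -9h)
Target zone: UTC-6 (offset -6h)
Difference: -6 - (-9) = 3 hours
Calculation: 2 + (3) = 5
Result: 05:12

05:12


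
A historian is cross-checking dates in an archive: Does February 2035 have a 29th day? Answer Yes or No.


Year: 2035
Divisible by 4? 2035 / 4 = 508.75 -> No
Not divisible by 4, so NOT a leap year

No


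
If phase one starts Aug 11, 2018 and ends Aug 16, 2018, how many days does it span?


Start date: 2018-08-11
End date: 2018-08-16
Aug 2018: +5 days
Total: 5 days

5


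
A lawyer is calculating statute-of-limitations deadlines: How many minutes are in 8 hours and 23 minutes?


Hours: 8
Extra minutes: 23
Minutes per hour: 60
Hours to minutes: 8 x 60 = 480
Total: 480 + 23 = 503

503


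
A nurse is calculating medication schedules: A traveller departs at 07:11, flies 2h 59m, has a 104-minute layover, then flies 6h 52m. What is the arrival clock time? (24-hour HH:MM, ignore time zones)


Depart: 07:11
Leg 1: +179 min -> 10:10
Layover: +104 min -> 11:54
Leg 2: +412 min -> 18:46
Total travel: 695 minutes = 11h 35m
Arrival: 18:46

18:46


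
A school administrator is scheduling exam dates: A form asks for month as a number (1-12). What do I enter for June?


Calendar month order:
5. May
6. June <--
7. July
June is month number 6

6


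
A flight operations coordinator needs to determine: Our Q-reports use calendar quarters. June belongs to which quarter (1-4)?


Month: June (month 6)
Q1: January-March (months 1-3)
Q2: April-June (months 4-6)
Q3: July-September (months 7-9)
Q4: October-December (months 10-12)
Month 6 falls in Q2

2


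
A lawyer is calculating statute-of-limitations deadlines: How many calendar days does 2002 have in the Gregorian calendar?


Year: 2002
Check leap year rules:
Divisible by 4? No
2002 is not a leap year
Days: 365

365


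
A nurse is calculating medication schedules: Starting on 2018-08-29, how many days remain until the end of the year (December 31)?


Start: August 29, 2018
End: December 31, 2018
Days left in August: 2
September: 30
October: 31
November: 30
December: 31
Sum of remaining months: 122
Total: 2 + 122 = 124

124


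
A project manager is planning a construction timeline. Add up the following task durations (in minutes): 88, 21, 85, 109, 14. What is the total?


Durations: 88, 21, 85, 109, 14
Running sum: 88
+ 21 = 109
+ 85 = 194
+ 109 = 303
+ 14 = 317
Total duration: 317 minutes
That is 5 hours and 17 minutes

317


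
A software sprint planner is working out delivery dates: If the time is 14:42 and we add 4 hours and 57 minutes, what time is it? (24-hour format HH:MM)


Start time: 14:42
Adding: 4 hours 57 minutes
Minutes: 42 + 57 = 99
Minute overflow: 99 >= 60, so carry 1 hour, minutes = 39
Hours: 14 + 4 + 1 = 19
Result: 19:39

19:39


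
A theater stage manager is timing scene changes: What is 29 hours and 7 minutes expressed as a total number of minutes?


Hours: 29
Minutes: 7
Convert hours to minutes: 29 x 60 = 1740
Add remaining minutes: 1740 + 7 = 1747

1747


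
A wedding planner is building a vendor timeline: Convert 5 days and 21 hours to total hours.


Days: 5
Extra hours: 21
Hours per day: 24
Days to hours: 5 x 24 = 120
Total: 120 + 21 = 141

141


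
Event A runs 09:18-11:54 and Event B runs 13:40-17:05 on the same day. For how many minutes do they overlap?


Interval A: [558, 714] minutes from midnight
Interval B: [820, 1025] minutes from midnight
Overlap start = max(558, 820) = 820
Overlap end = min(714, 1025) = 714
End <= start, so the intervals do not overlap: 0 minutes

0


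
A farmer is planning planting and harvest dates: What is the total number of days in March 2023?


Month: March
Year: 2023
March is a 31-day month
Total: 31 days

31


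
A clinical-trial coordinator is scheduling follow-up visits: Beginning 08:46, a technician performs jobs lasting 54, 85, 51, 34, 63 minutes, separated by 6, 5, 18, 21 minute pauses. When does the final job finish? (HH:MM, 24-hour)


Start: 08:46 = 526 min from midnight
  after task 1 (54 min): 09:40
  after break (6 min): 09:46
  after task 2 (85 min): 11:11
  after break (5 min): 11:16
  after task 3 (51 min): 12:07
  after break (18 min): 12:25
  after task 4 (34 min): 12:59
  after break (21 min): 13:20
  after task 5 (63 min): 14:23
Total elapsed: 337 minutes
End time: 14:23

14:23


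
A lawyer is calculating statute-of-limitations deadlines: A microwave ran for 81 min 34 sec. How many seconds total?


Minutes: 81
Extra seconds: 34
Seconds per minute: 60
Minutes to seconds: 81 x 60 = 4860
Total: 4860 + 34 = 4894

4894


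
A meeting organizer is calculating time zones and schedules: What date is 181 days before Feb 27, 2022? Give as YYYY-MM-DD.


Start: 2022-02-27
Subtracting 181 days
Days already passed in February: 27
After going back through February: 154 more days to subtract
January 2022: 31 days, 123 remaining
December 2021: 31 days, 92 remaining
November 2021: 30 days, 62 remaining
October 2021: 31 days, 31 remaining
Result: 2021-08-30

2021-08-30


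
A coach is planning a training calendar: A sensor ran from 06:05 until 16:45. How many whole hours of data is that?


Start: 06:05
End: 16:45
Hour difference: 16 - 6 = 10 hours
Minute difference: 45 - 5 = 40 minutes
Total minutes: 640
Complete hours: 640 / 60 = 10 (remainder 40)

10


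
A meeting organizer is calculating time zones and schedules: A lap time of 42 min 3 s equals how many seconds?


Minutes: 42
Seconds: 3
Convert minutes to seconds: 42 x 60 = 2520
Add remaining seconds: 2520 + 3 = 2523

2523


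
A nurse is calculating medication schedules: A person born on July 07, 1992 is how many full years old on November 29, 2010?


Birth: 1992-07-07
Reference: 2010-11-29
Year difference: 2010 - 1992 = 18
Has birthday (07-07) occurred by 11-29? Yes
Age in full years: 18

18


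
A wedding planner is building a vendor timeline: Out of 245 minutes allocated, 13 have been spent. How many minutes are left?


Total budget: 245 minutes
Time used: 13 minutes
Remaining: 245 - 13 = 232 minutes
Percent used: 5.3%
Percent remaining: 94.7%

232


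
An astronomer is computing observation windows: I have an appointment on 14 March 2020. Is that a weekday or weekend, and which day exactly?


Date: 2020-03-14
January 1, 2020 is a Wednesday
Day of year: 74
Offset from Jan 1: 73 days
73 mod 7 = 3
Result: Saturday

Saturday


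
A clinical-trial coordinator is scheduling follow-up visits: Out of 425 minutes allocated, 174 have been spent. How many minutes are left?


Total budget: 425 minutes
Time used: 174 minutes
Remaining: 425 - 174 = 251 minutes
Percent used: 40.9%
Percent remaining: 59.1%

251


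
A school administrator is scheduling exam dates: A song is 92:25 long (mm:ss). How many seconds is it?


Minutes: 92
Extra seconds: 25
Seconds per minute: 60
Minutes to seconds: 92 x 60 = 5520
Total: 5520 + 25 = 5545

5545


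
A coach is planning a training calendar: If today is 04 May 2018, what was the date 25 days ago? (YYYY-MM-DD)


Start: 2018-05-04
Subtracting 25 days
Days already passed in May: 4
After going back through May: 21 more days to subtract
April 2018 has 30 days, need 21
Result: 2018-04-09

2018-04-09


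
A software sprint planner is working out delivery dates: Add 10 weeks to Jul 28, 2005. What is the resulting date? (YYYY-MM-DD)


Start: 2005-07-28
Weeks to add: 10
Convert to days: 10 x 7 = 70 days
Add 70 days to 2005-07-28
Result: 2005-10-06

2005-10-06


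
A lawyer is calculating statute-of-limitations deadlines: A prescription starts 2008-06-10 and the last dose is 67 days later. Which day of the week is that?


Start: 2008-06-10 (Tuesday)
Step 1 - find target date: add 67 days
  2008-06-10 + 67 days = 2008-08-16
Step 2 - day of week:
  67 mod 7 = 4
  Tuesday + 4 days -> Saturday
Result: Saturday (2008-08-16)

Saturday


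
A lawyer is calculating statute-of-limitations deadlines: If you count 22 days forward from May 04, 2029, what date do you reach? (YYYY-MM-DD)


Start: 2029-05-04
Adding 22 days
Days remaining in May: 27
Result: 2029-05-26

2029-05-26


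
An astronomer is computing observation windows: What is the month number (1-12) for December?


Calendar month order:
11. November
12. December <--
December is month number 12

12


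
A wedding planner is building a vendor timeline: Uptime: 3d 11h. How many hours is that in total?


Days: 3
Extra hours: 11
Hours per day: 24
Days to hours: 3 x 24 = 72
Total: 72 + 11 = 83

83


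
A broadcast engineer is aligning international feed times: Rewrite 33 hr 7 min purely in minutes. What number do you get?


Hours: 33
Extra minutes: 7
Minutes per hour: 60
Hours to minutes: 33 x 60 = 1980
Total: 1980 + 7 = 1987

1987


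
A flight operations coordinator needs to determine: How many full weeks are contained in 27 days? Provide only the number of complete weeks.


Total days: 27
Days per week: 7
Division: 27 / 7 = 3 remainder 6
Complete weeks: 3
Remaining days: 6

3


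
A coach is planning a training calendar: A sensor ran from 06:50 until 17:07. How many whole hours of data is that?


Start: 06:50
End: 17:07
Hour difference: 17 - 6 = 11 hours
Minute difference: 7 - 50 = -43 minutes
Total minutes: 617
Complete hours: 617 / 60 = 10 (remainder 17)

10


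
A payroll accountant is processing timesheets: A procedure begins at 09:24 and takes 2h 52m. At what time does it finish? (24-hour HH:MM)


Start time: 09:24
Adding: 2 hours 52 minutes
Minutes: 24 + 52 = 76
Minute overflow: 76 >= 60, so carry 1 hour, minutes = 16
Hours: 9 + 2 + 1 = 12
Result: 12:16

12:16


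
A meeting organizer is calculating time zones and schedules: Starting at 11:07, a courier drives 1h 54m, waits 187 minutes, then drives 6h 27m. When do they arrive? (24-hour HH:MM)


Depart: 11:07
Leg 1: +114 min -> 13:01
Layover: +187 min -> 16:08
Leg 2: +387 min -> 22:35
Total travel: 688 minutes = 11h 28m
Arrival: 22:35

22:35


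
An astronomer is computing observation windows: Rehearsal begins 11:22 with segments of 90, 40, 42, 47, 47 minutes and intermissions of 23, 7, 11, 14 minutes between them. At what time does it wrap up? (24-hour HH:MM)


Start: 11:22 = 682 min from midnight
  after task 1 (90 min): 12:52
  after break (23 min): 13:15
  after task 2 (40 min): 13:55
  after break (7 min): 14:02
  after task 3 (42 min): 14:44
  after break (11 min): 14:55
  after task 4 (47 min): 15:42
  after break (14 min): 15:56
  after task 5 (47 min): 16:43
Total elapsed: 321 minutes
End time: 16:43

16:43


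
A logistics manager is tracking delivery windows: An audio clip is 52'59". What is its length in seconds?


Minutes: 52
Seconds: 59
Convert minutes to seconds: 52 x 60 = 3120
Add remaining seconds: 3120 + 59 = 3179

3179


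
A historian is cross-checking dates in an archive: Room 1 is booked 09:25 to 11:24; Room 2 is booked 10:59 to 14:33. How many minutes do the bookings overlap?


Interval A: [565, 684] minutes from midnight
Interval B: [659, 873] minutes from midnight
Overlap start = max(565, 659) = 659
Overlap end = min(684, 873) = 684
Overlap = 684 - 659 = 25 minutes

25


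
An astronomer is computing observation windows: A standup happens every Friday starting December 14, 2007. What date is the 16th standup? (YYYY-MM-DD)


First occurrence: 2007-12-14 (occurrence 1)
Each occurrence is 7 days after the previous.
Occurrence 16 is 15 weeks after the first.
15 weeks = 105 days
2007-12-14 + 105 days = 2008-03-28

2008-03-28


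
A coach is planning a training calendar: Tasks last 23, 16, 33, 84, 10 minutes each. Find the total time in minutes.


Durations: 23, 16, 33, 84, 10
Running sum: 23
+ 16 = 39
+ 33 = 72
+ 84 = 156
+ 10 = 166
Total duration: 166 minutes
That is 2 hours and 46 minutes

166


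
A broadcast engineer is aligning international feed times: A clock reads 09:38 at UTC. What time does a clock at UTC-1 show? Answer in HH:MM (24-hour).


Local time: 09:38 at UTC (offset 0h)
Target zone: UTC-1 (offset -1h)
Difference: -1 - (0) = -1 hours
Calculation: 9 + (-1) = 8
Result: 08:38

08:38


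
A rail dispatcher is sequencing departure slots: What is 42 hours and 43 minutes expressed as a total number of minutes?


Hours: 42
Minutes: 43
Convert hours to minutes: 42 x 60 = 2520
Add remaining minutes: 2520 + 43 = 2563

2563


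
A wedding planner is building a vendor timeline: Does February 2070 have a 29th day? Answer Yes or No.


Year: 2070
Divisible by 4? 2070 / 4 = 517.5 -> No
Not divisible by 4, so NOT a leap year

No


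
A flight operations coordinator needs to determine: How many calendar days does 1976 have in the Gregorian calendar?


Year: 1976
Check leap year rules:
Divisible by 4? Yes
Divisible by 100? No
1976 is a leap year
Days: 366

366


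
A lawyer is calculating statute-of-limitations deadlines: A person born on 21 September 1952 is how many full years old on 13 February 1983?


Birth: 1952-09-21
Reference: 1983-02-13
Year difference: 1983 - 1952 = 31
Has birthday (09-21) occurred by 02-13? No
Birthday not yet reached this year -> subtract 1
Age in full years: 30

30


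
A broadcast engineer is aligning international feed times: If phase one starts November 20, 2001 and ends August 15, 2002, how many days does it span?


Start date: 2001-11-20
End date: 2002-08-15
Nov 2001: +11 days
Dec 2001: +31 days
Jan 2002: +31 days
... (7 more months)
Total: 268 days

268
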